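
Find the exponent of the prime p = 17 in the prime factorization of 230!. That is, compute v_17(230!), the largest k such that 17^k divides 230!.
v_17(230!) = 13

Legendre's formula: v_p(n!) = Σ_{k ≥ 1} ⌊n / p^k⌋. For p = 17, n = 230, the terms are:
  ⌊230/17^1⌋ = ⌊230/17⌋ = 13
(the next term ⌊230/17^2⌋ = 0, terminating the sum). Summing: v_17(230!) = 13 = 13.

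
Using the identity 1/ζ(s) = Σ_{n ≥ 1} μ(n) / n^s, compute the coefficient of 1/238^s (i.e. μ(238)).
μ(238) = -1

Factor n = 238 = 2 · 7 · 17. μ(n) = 0 if any exponent ≥ 2 (not squarefree); otherwise μ(n) = (−1)^{ω(n)} where ω(n) is the number of distinct prime factors. Applying: μ(238) = -1.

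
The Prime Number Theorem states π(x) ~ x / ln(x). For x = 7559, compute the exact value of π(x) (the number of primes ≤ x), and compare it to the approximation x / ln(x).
π(7559) = 959;  x/ln(x) ≈ 846.43;  relative error ≈ 11.74%.

Directly count primes up to 7559: π(7559) = 959. The PNT approximation gives 7559/ln(7559) ≈ 7559/8.93049 ≈ 846.43. Relative error (π(x) − x/ln(x)) / π(x) ≈ 11.74%; the approximation is known to undercount slightly (Li(x) is a better estimate).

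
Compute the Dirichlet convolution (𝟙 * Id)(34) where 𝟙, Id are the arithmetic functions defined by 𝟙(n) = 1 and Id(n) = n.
(𝟙 * Id)(34) = 54

Divisors of 34: [1, 2, 17, 34]. For each d | 34:
  d = 1: 𝟙(1) · Id(34/1) = 1 · 34 = 34
  d = 2: 𝟙(2) · Id(34/2) = 1 · 17 = 17
  d = 17: 𝟙(17) · Id(34/17) = 1 · 2 = 2
  d = 34: 𝟙(34) · Id(34/34) = 1 · 1 = 1
Summing: (𝟙 * Id)(34) = 34 + 17 + 2 + 1 = 54.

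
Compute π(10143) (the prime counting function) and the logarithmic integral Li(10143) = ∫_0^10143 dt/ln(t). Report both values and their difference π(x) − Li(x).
π(10143) = 1245;  Li(10143) ≈ 1261.65;  π(x) − Li(x) ≈ -16.65.

Direct count of primes ≤ 10143 gives π(10143) = 1245. Numerical evaluation of the logarithmic integral gives Li(10143) ≈ 1261.65. The difference π(x) − Li(x) ≈ -16.65 is typically negative for small/moderate x (Li(x) overestimates), though Littlewood's theorem shows this sign changes infinitely often.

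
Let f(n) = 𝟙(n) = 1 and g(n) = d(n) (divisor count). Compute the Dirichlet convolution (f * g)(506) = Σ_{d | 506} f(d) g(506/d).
(𝟙 * d)(506) = 27

Divisors of 506: [1, 2, 11, 22, 23, 46, 253, 506]. For each d | 506:
  d = 1: 𝟙(1) · d(506/1) = 1 · 8 = 8
  d = 2: 𝟙(2) · d(506/2) = 1 · 4 = 4
  d = 11: 𝟙(11) · d(506/11) = 1 · 4 = 4
  d = 22: 𝟙(22) · d(506/22) = 1 · 2 = 2
  d = 23: 𝟙(23) · d(506/23) = 1 · 4 = 4
  d = 46: 𝟙(46) · d(506/46) = 1 · 2 = 2
  d = 253: 𝟙(253) · d(506/253) = 1 · 2 = 2
  d = 506: 𝟙(506) · d(506/506) = 1 · 1 = 1
Summing: (𝟙 * d)(506) = 8 + 4 + 4 + 2 + 4 + 2 + 2 + 1 = 27.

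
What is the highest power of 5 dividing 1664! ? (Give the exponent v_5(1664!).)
v_5(1664!) = 413

Legendre's formula: v_p(n!) = Σ_{k ≥ 1} ⌊n / p^k⌋. For p = 5, n = 1664, the terms are:
  ⌊1664/5^1⌋ = ⌊1664/5⌋ = 332
  ⌊1664/5^2⌋ = ⌊1664/25⌋ = 66
  ⌊1664/5^3⌋ = ⌊1664/125⌋ = 13
  ⌊1664/5^4⌋ = ⌊1664/625⌋ = 2
(the next term ⌊1664/5^5⌋ = 0, terminating the sum). Summing: v_5(1664!) = 332 + 66 + 13 + 2 = 413.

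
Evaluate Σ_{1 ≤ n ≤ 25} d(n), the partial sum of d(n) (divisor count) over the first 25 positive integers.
Σ_{n ≤ 25} d(n) = 87

Compute d(n) for each 1 ≤ n ≤ 25: d(1) = 1, d(2) = 2, d(3) = 2, d(4) = 3, d(5) = 2, d(6) = 4, d(7) = 2, d(8) = 4, d(9) = 3, d(10) = 4, d(11) = 2, d(12) = 6, d(13) = 2, d(14) = 4, d(15) = 4, d(16) = 5, d(17) = 2, d(18) = 6, d(19) = 2, d(20) = 6, d(21) = 4, d(22) = 4, d(23) = 2, d(24) = 8, d(25) = 3. Summing all 25 values: 87. (Dirichlet's divisor formula: Σ_{n ≤ x} d(n) = x ln(x) + (2γ − 1) x + O(√x). For x = 25, the asymptotic estimate is ≈ 84.33.)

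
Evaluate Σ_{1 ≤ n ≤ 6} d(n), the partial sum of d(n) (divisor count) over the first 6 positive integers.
Σ_{n ≤ 6} d(n) = 14

Compute d(n) for each 1 ≤ n ≤ 6: d(1) = 1, d(2) = 2, d(3) = 2, d(4) = 3, d(5) = 2, d(6) = 4. Summing all 6 values: 14. (Dirichlet's divisor formula: Σ_{n ≤ x} d(n) = x ln(x) + (2γ − 1) x + O(√x). For x = 6, the asymptotic estimate is ≈ 11.68.)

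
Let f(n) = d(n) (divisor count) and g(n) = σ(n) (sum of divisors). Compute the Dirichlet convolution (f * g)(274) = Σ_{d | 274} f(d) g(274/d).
(d * σ)(274) = 700

Divisors of 274: [1, 2, 137, 274]. For each d | 274:
  d = 1: d(1) · σ(274/1) = 1 · 414 = 414
  d = 2: d(2) · σ(274/2) = 2 · 138 = 276
  d = 137: d(137) · σ(274/137) = 2 · 3 = 6
  d = 274: d(274) · σ(274/274) = 4 · 1 = 4
Summing: (d * σ)(274) = 414 + 276 + 6 + 4 = 700.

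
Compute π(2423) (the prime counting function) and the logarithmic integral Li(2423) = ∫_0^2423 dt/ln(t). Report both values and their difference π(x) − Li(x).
π(2423) = 360;  Li(2423) ≈ 369.75;  π(x) − Li(x) ≈ -9.75.

Direct count of primes ≤ 2423 gives π(2423) = 360. Numerical evaluation of the logarithmic integral gives Li(2423) ≈ 369.75. The difference π(x) − Li(x) ≈ -9.75 is typically negative for small/moderate x (Li(x) overestimates), though Littlewood's theorem shows this sign changes infinitely often.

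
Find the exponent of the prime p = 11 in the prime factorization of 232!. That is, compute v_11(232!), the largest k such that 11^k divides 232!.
v_11(232!) = 22

Legendre's formula: v_p(n!) = Σ_{k ≥ 1} ⌊n / p^k⌋. For p = 11, n = 232, the terms are:
  ⌊232/11^1⌋ = ⌊232/11⌋ = 21
  ⌊232/11^2⌋ = ⌊232/121⌋ = 1
(the next term ⌊232/11^3⌋ = 0, terminating the sum). Summing: v_11(232!) = 21 + 1 = 22.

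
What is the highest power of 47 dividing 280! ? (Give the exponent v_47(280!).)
v_47(280!) = 5

Legendre's formula: v_p(n!) = Σ_{k ≥ 1} ⌊n / p^k⌋. For p = 47, n = 280, the terms are:
  ⌊280/47^1⌋ = ⌊280/47⌋ = 5
(the next term ⌊280/47^2⌋ = 0, terminating the sum). Summing: v_47(280!) = 5 = 5.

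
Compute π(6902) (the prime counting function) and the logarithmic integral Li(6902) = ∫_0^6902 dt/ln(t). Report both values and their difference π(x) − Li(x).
π(6902) = 887;  Li(6902) ≈ 903.25;  π(x) − Li(x) ≈ -16.25.

Direct count of primes ≤ 6902 gives π(6902) = 887. Numerical evaluation of the logarithmic integral gives Li(6902) ≈ 903.25. The difference π(x) − Li(x) ≈ -16.25 is typically negative for small/moderate x (Li(x) overestimates), though Littlewood's theorem shows this sign changes infinitely often.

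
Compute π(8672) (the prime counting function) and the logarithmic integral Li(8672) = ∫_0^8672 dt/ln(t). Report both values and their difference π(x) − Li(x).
π(8672) = 1079;  Li(8672) ≈ 1100.85;  π(x) − Li(x) ≈ -21.85.

Direct count of primes ≤ 8672 gives π(8672) = 1079. Numerical evaluation of the logarithmic integral gives Li(8672) ≈ 1100.85. The difference π(x) − Li(x) ≈ -21.85 is typically negative for small/moderate x (Li(x) overestimates), though Littlewood's theorem shows this sign changes infinitely often.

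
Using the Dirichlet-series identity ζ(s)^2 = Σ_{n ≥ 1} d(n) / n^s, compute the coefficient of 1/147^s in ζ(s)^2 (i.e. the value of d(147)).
d(147) = 6

ζ(s)^2 = (Σ 1/m^s)(Σ 1/k^s). The coefficient of 1/n^s in the product is the number of ordered pairs (m, k) with mk = n, which equals d(n). For n = 147, divisors are [1, 3, 7, 21, 49, 147], so d(147) = 6.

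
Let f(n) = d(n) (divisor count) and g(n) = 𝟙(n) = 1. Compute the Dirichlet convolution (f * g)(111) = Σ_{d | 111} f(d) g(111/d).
(d * 𝟙)(111) = 9

Divisors of 111: [1, 3, 37, 111]. For each d | 111:
  d = 1: d(1) · 𝟙(111/1) = 1 · 1 = 1
  d = 3: d(3) · 𝟙(111/3) = 2 · 1 = 2
  d = 37: d(37) · 𝟙(111/37) = 2 · 1 = 2
  d = 111: d(111) · 𝟙(111/111) = 4 · 1 = 4
Summing: (d * 𝟙)(111) = 1 + 2 + 2 + 4 = 9.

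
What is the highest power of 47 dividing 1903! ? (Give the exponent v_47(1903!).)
v_47(1903!) = 40

Legendre's formula: v_p(n!) = Σ_{k ≥ 1} ⌊n / p^k⌋. For p = 47, n = 1903, the terms are:
  ⌊1903/47^1⌋ = ⌊1903/47⌋ = 40
(the next term ⌊1903/47^2⌋ = 0, terminating the sum). Summing: v_47(1903!) = 40 = 40.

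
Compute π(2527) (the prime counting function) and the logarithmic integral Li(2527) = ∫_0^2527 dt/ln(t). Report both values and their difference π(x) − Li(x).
π(2527) = 369;  Li(2527) ≈ 383.06;  π(x) − Li(x) ≈ -14.06.

Direct count of primes ≤ 2527 gives π(2527) = 369. Numerical evaluation of the logarithmic integral gives Li(2527) ≈ 383.06. The difference π(x) − Li(x) ≈ -14.06 is typically negative for small/moderate x (Li(x) overestimates), though Littlewood's theorem shows this sign changes infinitely often.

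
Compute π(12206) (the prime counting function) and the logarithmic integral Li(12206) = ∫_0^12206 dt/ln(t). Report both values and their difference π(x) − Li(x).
π(12206) = 1459;  Li(12206) ≈ 1483.01;  π(x) − Li(x) ≈ -24.01.

Direct count of primes ≤ 12206 gives π(12206) = 1459. Numerical evaluation of the logarithmic integral gives Li(12206) ≈ 1483.01. The difference π(x) − Li(x) ≈ -24.01 is typically negative for small/moderate x (Li(x) overestimates), though Littlewood's theorem shows this sign changes infinitely often.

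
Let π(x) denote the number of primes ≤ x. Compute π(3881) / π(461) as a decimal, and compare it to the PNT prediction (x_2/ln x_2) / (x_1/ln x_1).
π(3881)/π(461) = 538/89 ≈ 6.0449;  PNT prediction ≈ 6.2483.

π(461) = 89 and π(3881) = 538, so π(3881)/π(461) ≈ 6.0449. The PNT-predicted ratio is (3881/ln(3881)) / (461/ln(461)) ≈ 6.2483. The two agree to within a few percent, as expected.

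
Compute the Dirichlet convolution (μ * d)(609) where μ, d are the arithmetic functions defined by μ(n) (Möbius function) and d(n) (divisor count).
(μ * d)(609) = 1

Divisors of 609: [1, 3, 7, 21, 29, 87, 203, 609]. For each d | 609:
  d = 1: μ(1) · d(609/1) = 1 · 8 = 8
  d = 3: μ(3) · d(609/3) = -1 · 4 = -4
  d = 7: μ(7) · d(609/7) = -1 · 4 = -4
  d = 21: μ(21) · d(609/21) = 1 · 2 = 2
  d = 29: μ(29) · d(609/29) = -1 · 4 = -4
  d = 87: μ(87) · d(609/87) = 1 · 2 = 2
  d = 203: μ(203) · d(609/203) = 1 · 2 = 2
  d = 609: μ(609) · d(609/609) = -1 · 1 = -1
Summing: (μ * d)(609) = 8 + -4 + -4 + 2 + -4 + 2 + 2 + -1 = 1.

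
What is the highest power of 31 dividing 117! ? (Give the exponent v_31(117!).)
v_31(117!) = 3

Legendre's formula: v_p(n!) = Σ_{k ≥ 1} ⌊n / p^k⌋. For p = 31, n = 117, the terms are:
  ⌊117/31^1⌋ = ⌊117/31⌋ = 3
(the next term ⌊117/31^2⌋ = 0, terminating the sum). Summing: v_31(117!) = 3 = 3.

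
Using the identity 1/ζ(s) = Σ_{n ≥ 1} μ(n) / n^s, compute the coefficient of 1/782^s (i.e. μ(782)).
μ(782) = -1

Factor n = 782 = 2 · 17 · 23. μ(n) = 0 if any exponent ≥ 2 (not squarefree); otherwise μ(n) = (−1)^{ω(n)} where ω(n) is the number of distinct prime factors. Applying: μ(782) = -1.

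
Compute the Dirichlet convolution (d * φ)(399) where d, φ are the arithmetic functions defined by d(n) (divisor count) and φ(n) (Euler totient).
(d * φ)(399) = 640

Divisors of 399: [1, 3, 7, 19, 21, 57, 133, 399]. For each d | 399:
  d = 1: d(1) · φ(399/1) = 1 · 216 = 216
  d = 3: d(3) · φ(399/3) = 2 · 108 = 216
  d = 7: d(7) · φ(399/7) = 2 · 36 = 72
  d = 19: d(19) · φ(399/19) = 2 · 12 = 24
  d = 21: d(21) · φ(399/21) = 4 · 18 = 72
  d = 57: d(57) · φ(399/57) = 4 · 6 = 24
  d = 133: d(133) · φ(399/133) = 4 · 2 = 8
  d = 399: d(399) · φ(399/399) = 8 · 1 = 8
Summing: (d * φ)(399) = 216 + 216 + 72 + 24 + 72 + 24 + 8 + 8 = 640.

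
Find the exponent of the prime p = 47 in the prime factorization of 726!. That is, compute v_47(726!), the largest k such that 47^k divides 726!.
v_47(726!) = 15

Legendre's formula: v_p(n!) = Σ_{k ≥ 1} ⌊n / p^k⌋. For p = 47, n = 726, the terms are:
  ⌊726/47^1⌋ = ⌊726/47⌋ = 15
(the next term ⌊726/47^2⌋ = 0, terminating the sum). Summing: v_47(726!) = 15 = 15.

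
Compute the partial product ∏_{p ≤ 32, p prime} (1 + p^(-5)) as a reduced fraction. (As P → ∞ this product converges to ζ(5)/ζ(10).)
∏ = 63844361159480726970812326794206836752384/61631932954678205462623400894081119262815

The primes p ≤ 32 are [2, 3, 5, 7, 11, 13, 17, 19, 23, 29, 31]. For each, (1 + 1/p^5) = (p^5 + 1)/p^5. Multiplying these fractions over p ∈ [2, 3, 5, 7, 11, 13, 17, 19, 23, 29, 31] gives 63844361159480726970812326794206836752384/61631932954678205462623400894081119262815. (In the limit P → ∞ this tends to ζ(5)/ζ(10).)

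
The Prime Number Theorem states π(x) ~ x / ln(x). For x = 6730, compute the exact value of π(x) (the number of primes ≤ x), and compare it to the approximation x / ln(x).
π(6730) = 867;  x/ln(x) ≈ 763.53;  relative error ≈ 11.93%.

Directly count primes up to 6730: π(6730) = 867. The PNT approximation gives 6730/ln(6730) ≈ 6730/8.81433 ≈ 763.53. Relative error (π(x) − x/ln(x)) / π(x) ≈ 11.93%; the approximation is known to undercount slightly (Li(x) is a better estimate).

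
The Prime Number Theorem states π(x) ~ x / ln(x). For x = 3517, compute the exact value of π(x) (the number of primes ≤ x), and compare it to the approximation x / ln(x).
π(3517) = 491;  x/ln(x) ≈ 430.72;  relative error ≈ 12.28%.

Directly count primes up to 3517: π(3517) = 491. The PNT approximation gives 3517/ln(3517) ≈ 3517/8.16536 ≈ 430.72. Relative error (π(x) − x/ln(x)) / π(x) ≈ 12.28%; the approximation is known to undercount slightly (Li(x) is a better estimate).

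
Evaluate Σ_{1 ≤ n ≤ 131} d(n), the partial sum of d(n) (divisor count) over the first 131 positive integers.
Σ_{n ≤ 131} d(n) = 659

Compute d(n) for each 1 ≤ n ≤ 131: d(1) = 1, d(2) = 2, d(3) = 2, d(4) = 3, d(5) = 2, d(6) = 4, d(7) = 2, d(8) = 4, d(9) = 3, d(10) = 4, d(11) = 2, d(12) = 6, d(13) = 2, d(14) = 4, d(15) = 4, d(16) = 5, d(17) = 2, d(18) = 6, d(19) = 2, d(20) = 6, d(21) = 4, d(22) = 4, d(23) = 2, d(24) = 8, d(25) = 3, d(26) = 4, d(27) = 4, d(28) = 6, d(29) = 2, d(30) = 8, d(31) = 2, d(32) = 6, d(33) = 4, d(34) = 4, d(35) = 4, d(36) = 9, d(37) = 2, d(38) = 4, d(39) = 4, d(40) = 8, d(41) = 2, d(42) = 8, d(43) = 2, d(44) = 6, d(45) = 6, d(46) = 4, d(47) = 2, d(48) = 10, d(49) = 3, d(50) = 6, d(51) = 4, d(52) = 6, d(53) = 2, d(54) = 8, d(55) = 4, d(56) = 8, d(57) = 4, d(58) = 4, d(59) = 2, d(60) = 12, d(61) = 2, d(62) = 4, d(63) = 6, d(64) = 7, d(65) = 4, d(66) = 8, d(67) = 2, d(68) = 6, d(69) = 4, d(70) = 8, d(71) = 2, d(72) = 12, d(73) = 2, d(74) = 4, d(75) = 6, d(76) = 6, d(77) = 4, d(78) = 8, d(79) = 2, d(80) = 10, d(81) = 5, d(82) = 4, d(83) = 2, d(84) = 12, d(85) = 4, d(86) = 4, d(87) = 4, d(88) = 8, d(89) = 2, d(90) = 12, d(91) = 4, d(92) = 6, d(93) = 4, d(94) = 4, d(95) = 4, d(96) = 12, d(97) = 2, d(98) = 6, d(99) = 6, d(100) = 9, d(101) = 2, d(102) = 8, d(103) = 2, d(104) = 8, d(105) = 8, d(106) = 4, d(107) = 2, d(108) = 12, d(109) = 2, d(110) = 8, d(111) = 4, d(112) = 10, d(113) = 2, d(114) = 8, d(115) = 4, d(116) = 6, d(117) = 6, d(118) = 4, d(119) = 4, d(120) = 16, d(121) = 3, d(122) = 4, d(123) = 4, d(124) = 6, d(125) = 4, d(126) = 12, d(127) = 2, d(128) = 8, d(129) = 4, d(130) = 8, d(131) = 2. Summing all 131 values: 659. (Dirichlet's divisor formula: Σ_{n ≤ x} d(n) = x ln(x) + (2γ − 1) x + O(√x). For x = 131, the asymptotic estimate is ≈ 658.88.)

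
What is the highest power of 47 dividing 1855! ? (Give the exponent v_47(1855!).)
v_47(1855!) = 39

Legendre's formula: v_p(n!) = Σ_{k ≥ 1} ⌊n / p^k⌋. For p = 47, n = 1855, the terms are:
  ⌊1855/47^1⌋ = ⌊1855/47⌋ = 39
(the next term ⌊1855/47^2⌋ = 0, terminating the sum). Summing: v_47(1855!) = 39 = 39.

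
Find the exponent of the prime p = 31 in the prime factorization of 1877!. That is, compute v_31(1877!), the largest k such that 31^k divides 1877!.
v_31(1877!) = 61

Legendre's formula: v_p(n!) = Σ_{k ≥ 1} ⌊n / p^k⌋. For p = 31, n = 1877, the terms are:
  ⌊1877/31^1⌋ = ⌊1877/31⌋ = 60
  ⌊1877/31^2⌋ = ⌊1877/961⌋ = 1
(the next term ⌊1877/31^3⌋ = 0, terminating the sum). Summing: v_31(1877!) = 60 + 1 = 61.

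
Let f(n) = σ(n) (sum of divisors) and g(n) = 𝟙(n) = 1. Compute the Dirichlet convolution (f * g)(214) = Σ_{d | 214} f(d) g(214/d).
(σ * 𝟙)(214) = 436

Divisors of 214: [1, 2, 107, 214]. For each d | 214:
  d = 1: σ(1) · 𝟙(214/1) = 1 · 1 = 1
  d = 2: σ(2) · 𝟙(214/2) = 3 · 1 = 3
  d = 107: σ(107) · 𝟙(214/107) = 108 · 1 = 108
  d = 214: σ(214) · 𝟙(214/214) = 324 · 1 = 324
Summing: (σ * 𝟙)(214) = 1 + 3 + 108 + 324 = 436.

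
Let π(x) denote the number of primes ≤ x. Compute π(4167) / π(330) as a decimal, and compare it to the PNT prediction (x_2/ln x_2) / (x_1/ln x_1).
π(4167)/π(330) = 573/66 ≈ 8.6818;  PNT prediction ≈ 8.7855.

π(330) = 66 and π(4167) = 573, so π(4167)/π(330) ≈ 8.6818. The PNT-predicted ratio is (4167/ln(4167)) / (330/ln(330)) ≈ 8.7855. The two agree to within a few percent, as expected.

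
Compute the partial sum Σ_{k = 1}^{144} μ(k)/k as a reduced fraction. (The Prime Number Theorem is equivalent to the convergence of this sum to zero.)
Σ μ(k)/k = 10391887234035457572196499544638378349921869282953777/1669107775099865011251538855274990009561055775533405515

Values of μ(k) for 1 ≤ k ≤ 144: μ(1) = 1, μ(2) = -1, μ(3) = -1, μ(5) = -1, μ(6) = 1, μ(7) = -1, μ(10) = 1, μ(11) = -1, μ(13) = -1, μ(14) = 1, μ(15) = 1, μ(17) = -1, μ(19) = -1, μ(21) = 1, μ(22) = 1, μ(23) = -1, μ(26) = 1, μ(29) = -1, μ(30) = -1, μ(31) = -1, μ(33) = 1, μ(34) = 1, μ(35) = 1, μ(37) = -1, μ(38) = 1, μ(39) = 1, μ(41) = -1, μ(42) = -1, μ(43) = -1, μ(46) = 1, μ(47) = -1, μ(51) = 1, μ(53) = -1, μ(55) = 1, μ(57) = 1, μ(58) = 1, μ(59) = -1, μ(61) = -1, μ(62) = 1, μ(65) = 1, μ(66) = -1, μ(67) = -1, μ(69) = 1, μ(70) = -1, μ(71) = -1, μ(73) = -1, μ(74) = 1, μ(77) = 1, μ(78) = -1, μ(79) = -1, μ(82) = 1, μ(83) = -1, μ(85) = 1, μ(86) = 1, μ(87) = 1, μ(89) = -1, μ(91) = 1, μ(93) = 1, μ(94) = 1, μ(95) = 1, μ(97) = -1, μ(101) = -1, μ(102) = -1, μ(103) = -1, μ(105) = -1, μ(106) = 1, μ(107) = -1, μ(109) = -1, μ(110) = -1, μ(111) = 1, μ(113) = -1, μ(114) = -1, μ(115) = 1, μ(118) = 1, μ(119) = 1, μ(122) = 1, μ(123) = 1, μ(127) = -1, μ(129) = 1, μ(130) = -1, μ(131) = -1, μ(133) = 1, μ(134) = 1, μ(137) = -1, μ(138) = -1, μ(139) = -1, μ(141) = 1, μ(142) = 1, μ(143) = 1, with μ = 0 on non-squarefree integers. Summing μ(k)/k for k where μ(k) ≠ 0 gives 10391887234035457572196499544638378349921869282953777/1669107775099865011251538855274990009561055775533405515 ≈ 0.0062. (PNT ⟺ this sum → 0 as n → ∞.)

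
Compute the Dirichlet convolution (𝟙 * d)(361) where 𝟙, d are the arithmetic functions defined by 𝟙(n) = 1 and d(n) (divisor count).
(𝟙 * d)(361) = 6

Divisors of 361: [1, 19, 361]. For each d | 361:
  d = 1: 𝟙(1) · d(361/1) = 1 · 3 = 3
  d = 19: 𝟙(19) · d(361/19) = 1 · 2 = 2
  d = 361: 𝟙(361) · d(361/361) = 1 · 1 = 1
Summing: (𝟙 * d)(361) = 3 + 2 + 1 = 6.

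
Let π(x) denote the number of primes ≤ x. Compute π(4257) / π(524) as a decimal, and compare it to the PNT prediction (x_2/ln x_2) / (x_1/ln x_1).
π(4257)/π(524) = 583/99 ≈ 5.8889;  PNT prediction ≈ 6.0874.

π(524) = 99 and π(4257) = 583, so π(4257)/π(524) ≈ 5.8889. The PNT-predicted ratio is (4257/ln(4257)) / (524/ln(524)) ≈ 6.0874. The two agree to within a few percent, as expected.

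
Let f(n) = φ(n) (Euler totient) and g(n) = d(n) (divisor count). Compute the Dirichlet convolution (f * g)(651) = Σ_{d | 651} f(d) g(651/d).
(φ * d)(651) = 1024

Divisors of 651: [1, 3, 7, 21, 31, 93, 217, 651]. For each d | 651:
  d = 1: φ(1) · d(651/1) = 1 · 8 = 8
  d = 3: φ(3) · d(651/3) = 2 · 4 = 8
  d = 7: φ(7) · d(651/7) = 6 · 4 = 24
  d = 21: φ(21) · d(651/21) = 12 · 2 = 24
  d = 31: φ(31) · d(651/31) = 30 · 4 = 120
  d = 93: φ(93) · d(651/93) = 60 · 2 = 120
  d = 217: φ(217) · d(651/217) = 180 · 2 = 360
  d = 651: φ(651) · d(651/651) = 360 · 1 = 360
Summing: (φ * d)(651) = 8 + 8 + 24 + 24 + 120 + 120 + 360 + 360 = 1024.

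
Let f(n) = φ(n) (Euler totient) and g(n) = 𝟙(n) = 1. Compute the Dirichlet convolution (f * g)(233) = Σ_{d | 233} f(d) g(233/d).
(φ * 𝟙)(233) = 233

Divisors of 233: [1, 233]. For each d | 233:
  d = 1: φ(1) · 𝟙(233/1) = 1 · 1 = 1
  d = 233: φ(233) · 𝟙(233/233) = 232 · 1 = 232
Summing: (φ * 𝟙)(233) = 1 + 232 = 233.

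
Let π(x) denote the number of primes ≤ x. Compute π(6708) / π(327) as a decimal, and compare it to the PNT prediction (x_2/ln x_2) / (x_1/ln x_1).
π(6708)/π(327) = 865/66 ≈ 13.1061;  PNT prediction ≈ 13.4801.

π(327) = 66 and π(6708) = 865, so π(6708)/π(327) ≈ 13.1061. The PNT-predicted ratio is (6708/ln(6708)) / (327/ln(327)) ≈ 13.4801. The two agree to within a few percent, as expected.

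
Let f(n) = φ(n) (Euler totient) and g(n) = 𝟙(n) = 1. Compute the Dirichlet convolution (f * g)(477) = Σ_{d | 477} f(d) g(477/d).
(φ * 𝟙)(477) = 477

Divisors of 477: [1, 3, 9, 53, 159, 477]. For each d | 477:
  d = 1: φ(1) · 𝟙(477/1) = 1 · 1 = 1
  d = 3: φ(3) · 𝟙(477/3) = 2 · 1 = 2
  d = 9: φ(9) · 𝟙(477/9) = 6 · 1 = 6
  d = 53: φ(53) · 𝟙(477/53) = 52 · 1 = 52
  d = 159: φ(159) · 𝟙(477/159) = 104 · 1 = 104
  d = 477: φ(477) · 𝟙(477/477) = 312 · 1 = 312
Summing: (φ * 𝟙)(477) = 1 + 2 + 6 + 52 + 104 + 312 = 477.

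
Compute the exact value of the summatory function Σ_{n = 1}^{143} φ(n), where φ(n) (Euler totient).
Σ_{n ≤ 143} φ(n) = 6282

Compute φ(n) for each 1 ≤ n ≤ 143: φ(1) = 1, φ(2) = 1, φ(3) = 2, φ(4) = 2, φ(5) = 4, φ(6) = 2, φ(7) = 6, φ(8) = 4, φ(9) = 6, φ(10) = 4, φ(11) = 10, φ(12) = 4, φ(13) = 12, φ(14) = 6, φ(15) = 8, φ(16) = 8, φ(17) = 16, φ(18) = 6, φ(19) = 18, φ(20) = 8, φ(21) = 12, φ(22) = 10, φ(23) = 22, φ(24) = 8, φ(25) = 20, φ(26) = 12, φ(27) = 18, φ(28) = 12, φ(29) = 28, φ(30) = 8, φ(31) = 30, φ(32) = 16, φ(33) = 20, φ(34) = 16, φ(35) = 24, φ(36) = 12, φ(37) = 36, φ(38) = 18, φ(39) = 24, φ(40) = 16, φ(41) = 40, φ(42) = 12, φ(43) = 42, φ(44) = 20, φ(45) = 24, φ(46) = 22, φ(47) = 46, φ(48) = 16, φ(49) = 42, φ(50) = 20, φ(51) = 32, φ(52) = 24, φ(53) = 52, φ(54) = 18, φ(55) = 40, φ(56) = 24, φ(57) = 36, φ(58) = 28, φ(59) = 58, φ(60) = 16, φ(61) = 60, φ(62) = 30, φ(63) = 36, φ(64) = 32, φ(65) = 48, φ(66) = 20, φ(67) = 66, φ(68) = 32, φ(69) = 44, φ(70) = 24, φ(71) = 70, φ(72) = 24, φ(73) = 72, φ(74) = 36, φ(75) = 40, φ(76) = 36, φ(77) = 60, φ(78) = 24, φ(79) = 78, φ(80) = 32, φ(81) = 54, φ(82) = 40, φ(83) = 82, φ(84) = 24, φ(85) = 64, φ(86) = 42, φ(87) = 56, φ(88) = 40, φ(89) = 88, φ(90) = 24, φ(91) = 72, φ(92) = 44, φ(93) = 60, φ(94) = 46, φ(95) = 72, φ(96) = 32, φ(97) = 96, φ(98) = 42, φ(99) = 60, φ(100) = 40, φ(101) = 100, φ(102) = 32, φ(103) = 102, φ(104) = 48, φ(105) = 48, φ(106) = 52, φ(107) = 106, φ(108) = 36, φ(109) = 108, φ(110) = 40, φ(111) = 72, φ(112) = 48, φ(113) = 112, φ(114) = 36, φ(115) = 88, φ(116) = 56, φ(117) = 72, φ(118) = 58, φ(119) = 96, φ(120) = 32, φ(121) = 110, φ(122) = 60, φ(123) = 80, φ(124) = 60, φ(125) = 100, φ(126) = 36, φ(127) = 126, φ(128) = 64, φ(129) = 84, φ(130) = 48, φ(131) = 130, φ(132) = 40, φ(133) = 108, φ(134) = 66, φ(135) = 72, φ(136) = 64, φ(137) = 136, φ(138) = 44, φ(139) = 138, φ(140) = 48, φ(141) = 92, φ(142) = 70, φ(143) = 120. Summing all 143 values: 6282. (Average order: Σ_{n ≤ x} φ(n) ~ (3/π²) x². For x = 143, (3/π²)·143² ≈ 6215.75.)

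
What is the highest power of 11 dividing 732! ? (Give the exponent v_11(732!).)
v_11(732!) = 72

Legendre's formula: v_p(n!) = Σ_{k ≥ 1} ⌊n / p^k⌋. For p = 11, n = 732, the terms are:
  ⌊732/11^1⌋ = ⌊732/11⌋ = 66
  ⌊732/11^2⌋ = ⌊732/121⌋ = 6
(the next term ⌊732/11^3⌋ = 0, terminating the sum). Summing: v_11(732!) = 66 + 6 = 72.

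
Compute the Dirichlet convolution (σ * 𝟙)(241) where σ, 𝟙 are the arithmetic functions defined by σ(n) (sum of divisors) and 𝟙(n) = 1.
(σ * 𝟙)(241) = 243

Divisors of 241: [1, 241]. For each d | 241:
  d = 1: σ(1) · 𝟙(241/1) = 1 · 1 = 1
  d = 241: σ(241) · 𝟙(241/241) = 242 · 1 = 242
Summing: (σ * 𝟙)(241) = 1 + 242 = 243.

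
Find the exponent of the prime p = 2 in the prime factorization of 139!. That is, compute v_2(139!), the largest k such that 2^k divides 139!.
v_2(139!) = 135

Legendre's formula: v_p(n!) = Σ_{k ≥ 1} ⌊n / p^k⌋. For p = 2, n = 139, the terms are:
  ⌊139/2^1⌋ = ⌊139/2⌋ = 69
  ⌊139/2^2⌋ = ⌊139/4⌋ = 34
  ⌊139/2^3⌋ = ⌊139/8⌋ = 17
  ⌊139/2^4⌋ = ⌊139/16⌋ = 8
  ⌊139/2^5⌋ = ⌊139/32⌋ = 4
  ⌊139/2^6⌋ = ⌊139/64⌋ = 2
  ⌊139/2^7⌋ = ⌊139/128⌋ = 1
(the next term ⌊139/2^8⌋ = 0, terminating the sum). Summing: v_2(139!) = 69 + 34 + 17 + 8 + 4 + 2 + 1 = 135.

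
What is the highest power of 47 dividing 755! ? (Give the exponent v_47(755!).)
v_47(755!) = 16

Legendre's formula: v_p(n!) = Σ_{k ≥ 1} ⌊n / p^k⌋. For p = 47, n = 755, the terms are:
  ⌊755/47^1⌋ = ⌊755/47⌋ = 16
(the next term ⌊755/47^2⌋ = 0, terminating the sum). Summing: v_47(755!) = 16 = 16.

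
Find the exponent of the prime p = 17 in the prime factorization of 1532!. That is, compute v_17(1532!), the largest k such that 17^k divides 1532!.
v_17(1532!) = 95

Legendre's formula: v_p(n!) = Σ_{k ≥ 1} ⌊n / p^k⌋. For p = 17, n = 1532, the terms are:
  ⌊1532/17^1⌋ = ⌊1532/17⌋ = 90
  ⌊1532/17^2⌋ = ⌊1532/289⌋ = 5
(the next term ⌊1532/17^3⌋ = 0, terminating the sum). Summing: v_17(1532!) = 90 + 5 = 95.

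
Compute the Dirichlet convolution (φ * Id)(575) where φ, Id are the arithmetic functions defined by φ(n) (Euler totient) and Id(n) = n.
(φ * Id)(575) = 2925

Divisors of 575: [1, 5, 23, 25, 115, 575]. For each d | 575:
  d = 1: φ(1) · Id(575/1) = 1 · 575 = 575
  d = 5: φ(5) · Id(575/5) = 4 · 115 = 460
  d = 23: φ(23) · Id(575/23) = 22 · 25 = 550
  d = 25: φ(25) · Id(575/25) = 20 · 23 = 460
  d = 115: φ(115) · Id(575/115) = 88 · 5 = 440
  d = 575: φ(575) · Id(575/575) = 440 · 1 = 440
Summing: (φ * Id)(575) = 575 + 460 + 550 + 460 + 440 + 440 = 2925.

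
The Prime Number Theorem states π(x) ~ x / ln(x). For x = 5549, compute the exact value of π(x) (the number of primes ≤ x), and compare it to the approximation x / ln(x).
π(5549) = 732;  x/ln(x) ≈ 643.63;  relative error ≈ 12.07%.

Directly count primes up to 5549: π(5549) = 732. The PNT approximation gives 5549/ln(5549) ≈ 5549/8.62137 ≈ 643.63. Relative error (π(x) − x/ln(x)) / π(x) ≈ 12.07%; the approximation is known to undercount slightly (Li(x) is a better estimate).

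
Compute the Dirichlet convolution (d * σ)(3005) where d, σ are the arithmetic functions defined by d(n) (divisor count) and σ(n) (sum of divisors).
(d * σ)(3005) = 4832

Divisors of 3005: [1, 5, 601, 3005]. For each d | 3005:
  d = 1: d(1) · σ(3005/1) = 1 · 3612 = 3612
  d = 5: d(5) · σ(3005/5) = 2 · 602 = 1204
  d = 601: d(601) · σ(3005/601) = 2 · 6 = 12
  d = 3005: d(3005) · σ(3005/3005) = 4 · 1 = 4
Summing: (d * σ)(3005) = 3612 + 1204 + 12 + 4 = 4832.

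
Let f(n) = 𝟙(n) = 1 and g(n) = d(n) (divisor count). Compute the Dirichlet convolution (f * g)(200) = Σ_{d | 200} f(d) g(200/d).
(𝟙 * d)(200) = 60

Divisors of 200: [1, 2, 4, 5, 8, 10, 20, 25, 40, 50, 100, 200]. For each d | 200:
  d = 1: 𝟙(1) · d(200/1) = 1 · 12 = 12
  d = 2: 𝟙(2) · d(200/2) = 1 · 9 = 9
  d = 4: 𝟙(4) · d(200/4) = 1 · 6 = 6
  d = 5: 𝟙(5) · d(200/5) = 1 · 8 = 8
  d = 8: 𝟙(8) · d(200/8) = 1 · 3 = 3
  d = 10: 𝟙(10) · d(200/10) = 1 · 6 = 6
  d = 20: 𝟙(20) · d(200/20) = 1 · 4 = 4
  d = 25: 𝟙(25) · d(200/25) = 1 · 4 = 4
  d = 40: 𝟙(40) · d(200/40) = 1 · 2 = 2
  d = 50: 𝟙(50) · d(200/50) = 1 · 3 = 3
  d = 100: 𝟙(100) · d(200/100) = 1 · 2 = 2
  d = 200: 𝟙(200) · d(200/200) = 1 · 1 = 1
Summing: (𝟙 * d)(200) = 12 + 9 + 6 + 8 + 3 + 6 + 4 + 4 + 2 + 3 + 2 + 1 = 60.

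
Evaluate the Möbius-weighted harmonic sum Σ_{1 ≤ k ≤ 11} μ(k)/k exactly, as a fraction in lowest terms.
Σ μ(k)/k = -1/2310

Values of μ(k) for 1 ≤ k ≤ 11: μ(1) = 1, μ(2) = -1, μ(3) = -1, μ(5) = -1, μ(6) = 1, μ(7) = -1, μ(10) = 1, μ(11) = -1, with μ = 0 on non-squarefree integers. Summing μ(k)/k for k where μ(k) ≠ 0 gives -1/2310 ≈ -0.0004. (PNT ⟺ this sum → 0 as n → ∞.)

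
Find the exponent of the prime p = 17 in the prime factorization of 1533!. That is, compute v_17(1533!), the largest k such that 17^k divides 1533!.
v_17(1533!) = 95

Legendre's formula: v_p(n!) = Σ_{k ≥ 1} ⌊n / p^k⌋. For p = 17, n = 1533, the terms are:
  ⌊1533/17^1⌋ = ⌊1533/17⌋ = 90
  ⌊1533/17^2⌋ = ⌊1533/289⌋ = 5
(the next term ⌊1533/17^3⌋ = 0, terminating the sum). Summing: v_17(1533!) = 90 + 5 = 95.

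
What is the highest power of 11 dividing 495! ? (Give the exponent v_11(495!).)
v_11(495!) = 49

Legendre's formula: v_p(n!) = Σ_{k ≥ 1} ⌊n / p^k⌋. For p = 11, n = 495, the terms are:
  ⌊495/11^1⌋ = ⌊495/11⌋ = 45
  ⌊495/11^2⌋ = ⌊495/121⌋ = 4
(the next term ⌊495/11^3⌋ = 0, terminating the sum). Summing: v_11(495!) = 45 + 4 = 49.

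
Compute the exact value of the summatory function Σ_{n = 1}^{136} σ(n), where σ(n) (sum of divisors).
Σ_{n ≤ 136} σ(n) = 15305

Compute σ(n) for each 1 ≤ n ≤ 136: σ(1) = 1, σ(2) = 3, σ(3) = 4, σ(4) = 7, σ(5) = 6, σ(6) = 12, σ(7) = 8, σ(8) = 15, σ(9) = 13, σ(10) = 18, σ(11) = 12, σ(12) = 28, σ(13) = 14, σ(14) = 24, σ(15) = 24, σ(16) = 31, σ(17) = 18, σ(18) = 39, σ(19) = 20, σ(20) = 42, σ(21) = 32, σ(22) = 36, σ(23) = 24, σ(24) = 60, σ(25) = 31, σ(26) = 42, σ(27) = 40, σ(28) = 56, σ(29) = 30, σ(30) = 72, σ(31) = 32, σ(32) = 63, σ(33) = 48, σ(34) = 54, σ(35) = 48, σ(36) = 91, σ(37) = 38, σ(38) = 60, σ(39) = 56, σ(40) = 90, σ(41) = 42, σ(42) = 96, σ(43) = 44, σ(44) = 84, σ(45) = 78, σ(46) = 72, σ(47) = 48, σ(48) = 124, σ(49) = 57, σ(50) = 93, σ(51) = 72, σ(52) = 98, σ(53) = 54, σ(54) = 120, σ(55) = 72, σ(56) = 120, σ(57) = 80, σ(58) = 90, σ(59) = 60, σ(60) = 168, σ(61) = 62, σ(62) = 96, σ(63) = 104, σ(64) = 127, σ(65) = 84, σ(66) = 144, σ(67) = 68, σ(68) = 126, σ(69) = 96, σ(70) = 144, σ(71) = 72, σ(72) = 195, σ(73) = 74, σ(74) = 114, σ(75) = 124, σ(76) = 140, σ(77) = 96, σ(78) = 168, σ(79) = 80, σ(80) = 186, σ(81) = 121, σ(82) = 126, σ(83) = 84, σ(84) = 224, σ(85) = 108, σ(86) = 132, σ(87) = 120, σ(88) = 180, σ(89) = 90, σ(90) = 234, σ(91) = 112, σ(92) = 168, σ(93) = 128, σ(94) = 144, σ(95) = 120, σ(96) = 252, σ(97) = 98, σ(98) = 171, σ(99) = 156, σ(100) = 217, σ(101) = 102, σ(102) = 216, σ(103) = 104, σ(104) = 210, σ(105) = 192, σ(106) = 162, σ(107) = 108, σ(108) = 280, σ(109) = 110, σ(110) = 216, σ(111) = 152, σ(112) = 248, σ(113) = 114, σ(114) = 240, σ(115) = 144, σ(116) = 210, σ(117) = 182, σ(118) = 180, σ(119) = 144, σ(120) = 360, σ(121) = 133, σ(122) = 186, σ(123) = 168, σ(124) = 224, σ(125) = 156, σ(126) = 312, σ(127) = 128, σ(128) = 255, σ(129) = 176, σ(130) = 252, σ(131) = 132, σ(132) = 336, σ(133) = 160, σ(134) = 204, σ(135) = 240, σ(136) = 270. Summing all 136 values: 15305. (Average order: Σ_{n ≤ x} σ(n) ~ (π²/12) x². For x = 136, (π²/12)·136² ≈ 15212.35.)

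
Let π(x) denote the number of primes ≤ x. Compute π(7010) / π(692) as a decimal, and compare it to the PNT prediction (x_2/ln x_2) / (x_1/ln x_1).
π(7010)/π(692) = 901/125 ≈ 7.2080;  PNT prediction ≈ 7.4812.

π(692) = 125 and π(7010) = 901, so π(7010)/π(692) ≈ 7.2080. The PNT-predicted ratio is (7010/ln(7010)) / (692/ln(692)) ≈ 7.4812. The two agree to within a few percent, as expected.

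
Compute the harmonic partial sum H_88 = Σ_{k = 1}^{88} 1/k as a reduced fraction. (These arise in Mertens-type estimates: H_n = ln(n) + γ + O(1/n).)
H_88 = 40866521918642154860585199122889549709/8076030954443701744994070304101969600

Direct summation: H_88 = 1 + 1/2 + ... + 1/88. The least common denominator is lcm(1, ..., 88) = 8076030954443701744994070304101969600; over this denominator the numerator is 8076030954443701744994070304101969600 + 4038015477221850872497035152050984800 + 2692010318147900581664690101367323200 + 2019007738610925436248517576025492400 + 1615206190888740348998814060820393920 + 1346005159073950290832345050683661600 + 1153718707777671677856295757728852800 + 1009503869305462718124258788012746200 + 897336772715966860554896700455774400 + 807603095444370174499407030410196960 + 734184632222154704090370027645633600 + 673002579536975145416172525341830800 + 621233150341823211153390023392459200 + 576859353888835838928147878864426400 + 538402063629580116332938020273464640 + 504751934652731359062129394006373100 + 475060644379041279117298253182468800 + 448668386357983430277448350227887200 + 425054260760194828683898437057998400 + 403801547722185087249703515205098480 + 384572902592557225952098585909617600 + 367092316111077352045185013822816800 + 351131780627987032391046534960955200 + 336501289768487572708086262670915400 + 323041238177748069799762812164078784 + 310616575170911605576695011696229600 + 299112257571988953518298900151924800 + 288429676944417919464073939432213200 + 278483826015300060172209320831102400 + 269201031814790058166469010136732320 + 260517127562700056290131300132321600 + 252375967326365679531064697003186550 + 244728210740718234696790009215211200 + 237530322189520639558649126591234400 + 230743741555534335571259151545770560 + 224334193178991715138724175113943600 + 218271106876856803918758656867620800 + 212527130380097414341949218528999200 + 207077716780607737051130007797486400 + 201900773861092543624851757602549240 + 196976364742529310853513909856145600 + 192286451296278612976049292954808800 + 187814673359155854534745821025627200 + 183546158055538676022592506911408400 + 179467354543193372110979340091154880 + 175565890313993516195523267480477600 + 171830445839227696702001495831956800 + 168250644884243786354043131335457700 + 164816958253953096836613679675550400 + 161520619088874034899881406082039392 + 158353548126347093039099417727489600 + 155308287585455802788347505848114800 + 152377942536673617830076798190603200 + 149556128785994476759149450075962400 + 146836926444430940818074005529126720 + 144214838472208959732036969716106600 + 141684753586731609561299479019332800 + 139241913007650030086104660415551200 + 136881880583791554999899496679694400 + 134600515907395029083234505068366160 + 132393950072847569590066726296753600 + 130258563781350028145065650066160800 + 128190967530852408650699528636539200 + 126187983663182839765532348501593275 + 124246630068364642230678004678491840 + 122364105370359117348395004607605600 + 120537775439458234999911497076148800 + 118765161094760319779324563295617200 + 117043926875995677463682178320318400 + 115371870777767167785629575772885280 + 113746914851319742887240426818337600 + 112167096589495857569362087556971800 + 110630561019776736232795483617835200 + 109135553438428401959379328433810400 + 107680412725916023266587604054692928 + 106263565190048707170974609264499600 + 104883518888879243441481432520804800 + 103538858390303868525565003898743200 + 102228239929667110696127472203822400 + 100950386930546271812425878801274620 + 99704085857329651172766300050641600 + 98488182371264655426756954928072800 + 97301577764381948734868316916891200 + 96143225648139306488024646477404400 + 95012128875808255823459650636493760 + 93907336679577927267372910512813600 + 92827942005100020057403106943700800 + 91773079027769338011296253455704200 = 40866521918642154860585199122889549709, so H_88 = 40866521918642154860585199122889549709/8076030954443701744994070304101969600 (already in lowest terms) ≈ 5.06022. (The PNT-adjacent estimate ln(88) + γ ≈ 5.05455 matches within O(1/n).)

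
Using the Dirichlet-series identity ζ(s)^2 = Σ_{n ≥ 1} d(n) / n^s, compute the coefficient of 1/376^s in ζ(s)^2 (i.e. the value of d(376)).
d(376) = 8

ζ(s)^2 = (Σ 1/m^s)(Σ 1/k^s). The coefficient of 1/n^s in the product is the number of ordered pairs (m, k) with mk = n, which equals d(n). For n = 376, divisors are [1, 2, 4, 8, 47, 94, 188, 376], so d(376) = 8.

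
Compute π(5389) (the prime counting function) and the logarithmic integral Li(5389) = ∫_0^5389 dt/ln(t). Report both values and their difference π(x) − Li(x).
π(5389) = 710;  Li(5389) ≈ 729.75;  π(x) − Li(x) ≈ -19.75.

Direct count of primes ≤ 5389 gives π(5389) = 710. Numerical evaluation of the logarithmic integral gives Li(5389) ≈ 729.75. The difference π(x) − Li(x) ≈ -19.75 is typically negative for small/moderate x (Li(x) overestimates), though Littlewood's theorem shows this sign changes infinitely often.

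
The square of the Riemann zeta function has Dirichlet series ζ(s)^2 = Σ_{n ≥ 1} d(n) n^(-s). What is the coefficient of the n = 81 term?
d(81) = 5

ζ(s)^2 = (Σ 1/m^s)(Σ 1/k^s). The coefficient of 1/n^s in the product is the number of ordered pairs (m, k) with mk = n, which equals d(n). For n = 81, divisors are [1, 3, 9, 27, 81], so d(81) = 5.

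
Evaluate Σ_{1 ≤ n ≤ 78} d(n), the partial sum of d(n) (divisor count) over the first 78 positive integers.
Σ_{n ≤ 78} d(n) = 356

Compute d(n) for each 1 ≤ n ≤ 78: d(1) = 1, d(2) = 2, d(3) = 2, d(4) = 3, d(5) = 2, d(6) = 4, d(7) = 2, d(8) = 4, d(9) = 3, d(10) = 4, d(11) = 2, d(12) = 6, d(13) = 2, d(14) = 4, d(15) = 4, d(16) = 5, d(17) = 2, d(18) = 6, d(19) = 2, d(20) = 6, d(21) = 4, d(22) = 4, d(23) = 2, d(24) = 8, d(25) = 3, d(26) = 4, d(27) = 4, d(28) = 6, d(29) = 2, d(30) = 8, d(31) = 2, d(32) = 6, d(33) = 4, d(34) = 4, d(35) = 4, d(36) = 9, d(37) = 2, d(38) = 4, d(39) = 4, d(40) = 8, d(41) = 2, d(42) = 8, d(43) = 2, d(44) = 6, d(45) = 6, d(46) = 4, d(47) = 2, d(48) = 10, d(49) = 3, d(50) = 6, d(51) = 4, d(52) = 6, d(53) = 2, d(54) = 8, d(55) = 4, d(56) = 8, d(57) = 4, d(58) = 4, d(59) = 2, d(60) = 12, d(61) = 2, d(62) = 4, d(63) = 6, d(64) = 7, d(65) = 4, d(66) = 8, d(67) = 2, d(68) = 6, d(69) = 4, d(70) = 8, d(71) = 2, d(72) = 12, d(73) = 2, d(74) = 4, d(75) = 6, d(76) = 6, d(77) = 4, d(78) = 8. Summing all 78 values: 356. (Dirichlet's divisor formula: Σ_{n ≤ x} d(n) = x ln(x) + (2γ − 1) x + O(√x). For x = 78, the asymptotic estimate is ≈ 351.87.)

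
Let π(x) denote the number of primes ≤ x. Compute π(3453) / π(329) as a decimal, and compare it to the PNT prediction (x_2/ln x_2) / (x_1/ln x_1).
π(3453)/π(329) = 482/66 ≈ 7.3030;  PNT prediction ≈ 7.4668.

π(329) = 66 and π(3453) = 482, so π(3453)/π(329) ≈ 7.3030. The PNT-predicted ratio is (3453/ln(3453)) / (329/ln(329)) ≈ 7.4668. The two agree to within a few percent, as expected.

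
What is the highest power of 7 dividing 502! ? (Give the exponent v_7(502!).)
v_7(502!) = 82

Legendre's formula: v_p(n!) = Σ_{k ≥ 1} ⌊n / p^k⌋. For p = 7, n = 502, the terms are:
  ⌊502/7^1⌋ = ⌊502/7⌋ = 71
  ⌊502/7^2⌋ = ⌊502/49⌋ = 10
  ⌊502/7^3⌋ = ⌊502/343⌋ = 1
(the next term ⌊502/7^4⌋ = 0, terminating the sum). Summing: v_7(502!) = 71 + 10 + 1 = 82.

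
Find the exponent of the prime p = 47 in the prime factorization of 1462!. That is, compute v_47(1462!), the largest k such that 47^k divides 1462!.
v_47(1462!) = 31

Legendre's formula: v_p(n!) = Σ_{k ≥ 1} ⌊n / p^k⌋. For p = 47, n = 1462, the terms are:
  ⌊1462/47^1⌋ = ⌊1462/47⌋ = 31
(the next term ⌊1462/47^2⌋ = 0, terminating the sum). Summing: v_47(1462!) = 31 = 31.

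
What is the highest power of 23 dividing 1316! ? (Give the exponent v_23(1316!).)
v_23(1316!) = 59

Legendre's formula: v_p(n!) = Σ_{k ≥ 1} ⌊n / p^k⌋. For p = 23, n = 1316, the terms are:
  ⌊1316/23^1⌋ = ⌊1316/23⌋ = 57
  ⌊1316/23^2⌋ = ⌊1316/529⌋ = 2
(the next term ⌊1316/23^3⌋ = 0, terminating the sum). Summing: v_23(1316!) = 57 + 2 = 59.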